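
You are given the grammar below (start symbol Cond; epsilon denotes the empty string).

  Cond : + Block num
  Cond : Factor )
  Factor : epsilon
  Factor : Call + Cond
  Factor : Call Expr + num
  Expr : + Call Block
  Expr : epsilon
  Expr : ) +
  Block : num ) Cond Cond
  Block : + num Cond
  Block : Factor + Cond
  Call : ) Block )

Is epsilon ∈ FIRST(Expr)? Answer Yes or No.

Yes

Expr has an epsilon-production, so Expr ⇒ epsilon.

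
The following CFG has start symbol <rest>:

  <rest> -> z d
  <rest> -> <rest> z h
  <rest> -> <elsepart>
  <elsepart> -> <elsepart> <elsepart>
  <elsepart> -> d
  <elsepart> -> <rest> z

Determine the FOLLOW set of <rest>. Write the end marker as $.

<rest> is the start symbol, so $ ∈ FOLLOW(<rest>).
In <rest> -> <rest> z h: add FIRST(z h) = { z }.
In <elsepart> -> <rest> z: add FIRST(z) = { z }.
Union: FOLLOW(<rest>) = { $, z }.

{ $, z }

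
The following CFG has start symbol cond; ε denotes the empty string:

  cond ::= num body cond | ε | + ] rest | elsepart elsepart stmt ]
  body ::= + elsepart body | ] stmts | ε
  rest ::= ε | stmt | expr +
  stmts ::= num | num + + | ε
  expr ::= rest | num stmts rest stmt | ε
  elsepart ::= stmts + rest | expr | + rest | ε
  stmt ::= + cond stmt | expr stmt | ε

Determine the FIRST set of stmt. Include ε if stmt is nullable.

{ +, num, ε }

stmt ::= + cond stmt contributes {+}.
From stmt ::= expr stmt: expr, stmt nullable, take FIRST(expr) ∪ FIRST(stmt) = { +, num }; also ε since the whole RHS is nullable.
stmt ::= ε contributes ε.
Union: FIRST(stmt) = { +, num, ε }.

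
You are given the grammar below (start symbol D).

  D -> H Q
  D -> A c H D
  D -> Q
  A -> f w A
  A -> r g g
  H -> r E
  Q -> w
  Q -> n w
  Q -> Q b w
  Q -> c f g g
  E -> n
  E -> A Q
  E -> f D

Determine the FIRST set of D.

{ c, f, n, r, w }

From D -> H Q: add FIRST(H) = { r }.
From D -> A c H D: add FIRST(A) = { f, r }.
From D -> Q: add FIRST(Q) = { c, n, w }.
Union: FIRST(D) = { c, f, n, r, w }.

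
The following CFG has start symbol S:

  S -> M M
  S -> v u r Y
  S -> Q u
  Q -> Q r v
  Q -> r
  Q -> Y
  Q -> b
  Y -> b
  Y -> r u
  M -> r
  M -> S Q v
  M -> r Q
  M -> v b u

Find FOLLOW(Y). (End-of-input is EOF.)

In S -> v u r Y: Y is at the end, add FOLLOW(S) = { EOF, b, r }.
In Q -> Y: Y is at the end, add FOLLOW(Q) = { EOF, b, r, u, v }.
Union: FOLLOW(Y) = { EOF, b, r, u, v }.

{ EOF, b, r, u, v }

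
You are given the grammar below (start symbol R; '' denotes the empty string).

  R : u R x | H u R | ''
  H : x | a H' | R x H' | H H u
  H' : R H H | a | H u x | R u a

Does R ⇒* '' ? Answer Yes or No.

R has an ''-production, so R ⇒ ''.

Yes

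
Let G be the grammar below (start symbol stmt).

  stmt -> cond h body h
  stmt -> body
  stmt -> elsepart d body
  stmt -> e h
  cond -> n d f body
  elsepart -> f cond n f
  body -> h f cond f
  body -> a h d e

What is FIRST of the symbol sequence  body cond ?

{ a, h }

Add FIRST(body) = { a, h }; body is not nullable, stop.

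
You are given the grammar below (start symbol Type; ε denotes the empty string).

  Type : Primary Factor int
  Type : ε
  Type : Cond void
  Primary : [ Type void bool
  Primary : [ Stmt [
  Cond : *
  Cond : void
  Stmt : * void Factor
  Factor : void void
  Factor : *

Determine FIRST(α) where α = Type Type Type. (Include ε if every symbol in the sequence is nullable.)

Add FIRST(Type)\{ε} = { *, [, void }; Type is nullable, continue.
Add FIRST(Type)\{ε} = { *, [, void }; Type is nullable, continue.
Add FIRST(Type)\{ε} = { *, [, void }; Type is nullable, continue.
Every symbol is nullable, so include ε.

{ *, [, void, ε }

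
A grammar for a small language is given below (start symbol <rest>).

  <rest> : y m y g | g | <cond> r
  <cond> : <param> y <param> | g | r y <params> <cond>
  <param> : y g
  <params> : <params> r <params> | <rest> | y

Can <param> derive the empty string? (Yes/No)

No nonterminal in this grammar is nullable.
No production of <param> has an RHS whose symbols are all nullable, so <param> is not nullable.

No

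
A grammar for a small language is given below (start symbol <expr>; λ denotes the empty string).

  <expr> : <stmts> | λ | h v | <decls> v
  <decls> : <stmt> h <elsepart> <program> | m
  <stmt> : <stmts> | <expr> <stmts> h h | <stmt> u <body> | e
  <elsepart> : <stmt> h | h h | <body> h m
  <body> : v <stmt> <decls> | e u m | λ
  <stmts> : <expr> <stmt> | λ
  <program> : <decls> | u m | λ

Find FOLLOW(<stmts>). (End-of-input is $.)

{ $, e, h, m, u }

In <expr> : <stmts>: <stmts> is at the end, add FOLLOW(<expr>) = { $, e, h, m, u }.
In <stmt> : <stmts>: <stmts> is at the end, add FOLLOW(<stmt>) = { $, e, h, m, u }.
In <stmt> : <expr> <stmts> h h: add FIRST(h h) = { h }.
Union: FOLLOW(<stmts>) = { $, e, h, m, u }.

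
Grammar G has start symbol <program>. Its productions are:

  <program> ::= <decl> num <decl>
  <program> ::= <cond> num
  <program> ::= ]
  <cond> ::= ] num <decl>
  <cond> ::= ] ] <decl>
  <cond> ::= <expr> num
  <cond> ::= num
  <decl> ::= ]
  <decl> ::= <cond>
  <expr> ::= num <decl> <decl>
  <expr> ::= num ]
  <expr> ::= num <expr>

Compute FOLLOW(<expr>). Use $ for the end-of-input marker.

In <cond> ::= <expr> num: add FIRST(num) = { num }.
In <expr> ::= num <expr>: <expr> is at the end, add FOLLOW(<expr>) = { num }.
Union: FOLLOW(<expr>) = { num }.

{ num }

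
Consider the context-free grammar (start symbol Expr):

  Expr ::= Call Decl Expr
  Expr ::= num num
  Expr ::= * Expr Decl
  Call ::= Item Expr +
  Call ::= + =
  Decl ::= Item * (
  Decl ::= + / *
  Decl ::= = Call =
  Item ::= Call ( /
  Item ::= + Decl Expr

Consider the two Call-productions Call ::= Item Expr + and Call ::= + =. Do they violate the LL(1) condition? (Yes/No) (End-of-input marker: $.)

Yes

FIRST(Item Expr +) = { + } and FIRST(+ =) = { + }.
Both contain +, so the two alternatives are not disjoint — LL(1) conflict.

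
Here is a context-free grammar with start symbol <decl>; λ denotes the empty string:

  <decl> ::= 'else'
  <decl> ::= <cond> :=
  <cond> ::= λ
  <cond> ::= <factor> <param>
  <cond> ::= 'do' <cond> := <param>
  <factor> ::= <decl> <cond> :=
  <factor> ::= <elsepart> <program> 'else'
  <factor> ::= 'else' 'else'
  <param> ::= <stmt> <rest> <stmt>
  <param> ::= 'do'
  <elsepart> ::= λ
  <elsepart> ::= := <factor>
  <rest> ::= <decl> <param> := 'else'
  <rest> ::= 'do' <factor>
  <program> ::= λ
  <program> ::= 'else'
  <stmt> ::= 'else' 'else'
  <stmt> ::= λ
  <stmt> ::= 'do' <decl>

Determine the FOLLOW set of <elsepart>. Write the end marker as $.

{ 'else' }

In <factor> ::= <elsepart> <program> 'else': add FIRST(<program> 'else') = { 'else' }.
Union: FOLLOW(<elsepart>) = { 'else' }.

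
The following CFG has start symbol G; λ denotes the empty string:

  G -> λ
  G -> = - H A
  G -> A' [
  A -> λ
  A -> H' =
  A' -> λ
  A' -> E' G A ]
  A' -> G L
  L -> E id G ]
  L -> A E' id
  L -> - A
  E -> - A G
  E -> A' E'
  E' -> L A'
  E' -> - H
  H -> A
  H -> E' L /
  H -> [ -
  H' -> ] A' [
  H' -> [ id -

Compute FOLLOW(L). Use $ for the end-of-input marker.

{ -, /, =, [, ], id }

In A' -> G L: L is at the end, add FOLLOW(A') = { -, =, [, ], id }.
In E' -> L A': add FIRST(A')\{λ} = { -, =, [, ] }.
  Since A' is nullable, also add FOLLOW(E') = { -, =, [, ], id }.
In H -> E' L /: add FIRST(/) = { / }.
Union: FOLLOW(L) = { -, /, =, [, ], id }.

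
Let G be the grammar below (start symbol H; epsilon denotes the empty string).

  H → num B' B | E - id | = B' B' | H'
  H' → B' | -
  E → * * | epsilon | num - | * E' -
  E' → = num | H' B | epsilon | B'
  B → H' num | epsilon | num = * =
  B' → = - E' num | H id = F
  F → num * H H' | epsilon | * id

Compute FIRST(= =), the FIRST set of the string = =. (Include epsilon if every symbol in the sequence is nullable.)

= is a terminal; add {=} and stop.

{ = }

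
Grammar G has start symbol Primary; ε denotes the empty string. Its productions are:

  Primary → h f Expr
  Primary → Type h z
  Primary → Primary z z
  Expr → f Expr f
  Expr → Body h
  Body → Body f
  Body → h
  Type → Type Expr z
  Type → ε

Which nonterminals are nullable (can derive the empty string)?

{ Type }

Directly nullable (have an ε-production): Type.
No other nonterminal has a production whose RHS symbols are all nullable.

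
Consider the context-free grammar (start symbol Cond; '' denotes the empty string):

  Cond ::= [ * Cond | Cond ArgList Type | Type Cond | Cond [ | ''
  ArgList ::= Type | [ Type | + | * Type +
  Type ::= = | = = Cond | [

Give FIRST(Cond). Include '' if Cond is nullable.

{ *, +, =, [, '' }

Cond ::= [ * Cond contributes {[}.
From Cond ::= Cond ArgList Type: Cond nullable, take FIRST(Cond) ∪ FIRST(ArgList) = { *, +, =, [ }.
From Cond ::= Type Cond: add FIRST(Type) = { =, [ }.
From Cond ::= Cond [: Cond nullable, take FIRST(Cond) ∪ {[} = { *, +, =, [ }.
Cond ::= '' contributes ''.
Union: FIRST(Cond) = { *, +, =, [, '' }.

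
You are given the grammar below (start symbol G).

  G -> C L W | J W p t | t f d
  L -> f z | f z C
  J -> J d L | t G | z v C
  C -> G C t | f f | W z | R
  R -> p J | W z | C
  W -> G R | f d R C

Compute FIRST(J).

From J -> J d L: add FIRST(J) = { t, z }.
J -> t G contributes {t}.
J -> z v C contributes {z}.
Union: FIRST(J) = { t, z }.

{ t, z }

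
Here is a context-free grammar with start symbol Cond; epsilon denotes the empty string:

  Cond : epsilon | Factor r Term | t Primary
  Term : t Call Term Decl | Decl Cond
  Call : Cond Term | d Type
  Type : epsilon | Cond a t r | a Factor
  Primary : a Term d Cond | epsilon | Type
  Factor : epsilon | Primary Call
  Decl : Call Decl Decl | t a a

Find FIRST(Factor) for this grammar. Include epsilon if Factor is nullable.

Factor : epsilon contributes epsilon.
From Factor : Primary Call: Primary nullable, take FIRST(Primary) ∪ FIRST(Call) = { a, d, r, t }.
Union: FIRST(Factor) = { a, d, r, t, epsilon }.

{ a, d, r, t, epsilon }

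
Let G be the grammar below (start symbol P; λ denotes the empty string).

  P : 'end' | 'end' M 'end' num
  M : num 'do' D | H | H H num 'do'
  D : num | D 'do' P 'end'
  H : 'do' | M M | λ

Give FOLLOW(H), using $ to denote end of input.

{ 'do', 'end', num }

In M : H: H is at the end, add FOLLOW(M) = { 'do', 'end', num }.
In M : H H num 'do': add FIRST(H num 'do') = { 'do', num }.
In M : H H num 'do': add FIRST(num 'do') = { num }.
Union: FOLLOW(H) = { 'do', 'end', num }.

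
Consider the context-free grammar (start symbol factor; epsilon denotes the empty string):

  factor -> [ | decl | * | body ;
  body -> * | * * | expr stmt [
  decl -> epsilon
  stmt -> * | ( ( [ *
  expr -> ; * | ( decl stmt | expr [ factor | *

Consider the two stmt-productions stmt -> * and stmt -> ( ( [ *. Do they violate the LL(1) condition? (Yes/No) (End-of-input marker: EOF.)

No

FIRST(*) = { * } and FIRST(( ( [ *) = { ( }.
The FIRST sets are disjoint and neither alternative is nullable — no conflict.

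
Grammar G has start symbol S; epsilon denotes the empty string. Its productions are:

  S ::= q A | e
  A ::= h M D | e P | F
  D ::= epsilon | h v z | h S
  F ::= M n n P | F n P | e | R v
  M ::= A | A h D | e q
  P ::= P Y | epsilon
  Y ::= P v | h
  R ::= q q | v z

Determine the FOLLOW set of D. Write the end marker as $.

In A ::= h M D: D is at the end, add FOLLOW(A) = { $, h, n }.
In M ::= A h D: D is at the end, add FOLLOW(M) = { $, h, n }.
Union: FOLLOW(D) = { $, h, n }.

{ $, h, n }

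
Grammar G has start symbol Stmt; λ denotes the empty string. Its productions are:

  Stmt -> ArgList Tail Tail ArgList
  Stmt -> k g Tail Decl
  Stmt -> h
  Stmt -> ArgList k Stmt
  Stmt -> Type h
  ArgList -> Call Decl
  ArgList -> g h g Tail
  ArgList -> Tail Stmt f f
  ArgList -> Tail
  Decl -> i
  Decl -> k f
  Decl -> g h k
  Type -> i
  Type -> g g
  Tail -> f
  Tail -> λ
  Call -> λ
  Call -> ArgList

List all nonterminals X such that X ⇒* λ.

{ ArgList, Call, Stmt, Tail }

Directly nullable (have an λ-production): Tail, Call.
Stmt -> ArgList Tail Tail ArgList with every symbol nullable, so Stmt is nullable.
ArgList -> Tail with every symbol nullable, so ArgList is nullable.
No other nonterminal has a production whose RHS symbols are all nullable.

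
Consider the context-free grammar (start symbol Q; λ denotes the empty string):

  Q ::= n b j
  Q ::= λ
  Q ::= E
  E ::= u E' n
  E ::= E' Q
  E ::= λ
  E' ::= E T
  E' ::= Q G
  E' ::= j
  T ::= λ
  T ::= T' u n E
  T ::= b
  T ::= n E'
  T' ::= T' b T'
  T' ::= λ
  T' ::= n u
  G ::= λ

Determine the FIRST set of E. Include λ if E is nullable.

E ::= u E' n contributes {u}.
From E ::= E' Q: E', Q nullable, take FIRST(E') ∪ FIRST(Q) = { b, j, n, u }; also λ since the whole RHS is nullable.
E ::= λ contributes λ.
Union: FIRST(E) = { b, j, n, u, λ }.

{ b, j, n, u, λ }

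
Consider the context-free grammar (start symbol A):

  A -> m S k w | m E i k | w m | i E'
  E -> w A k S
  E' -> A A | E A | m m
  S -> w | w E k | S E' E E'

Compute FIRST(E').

From E' -> A A: add FIRST(A) = { i, m, w }.
From E' -> E A: add FIRST(E) = { w }.
E' -> m m contributes {m}.
Union: FIRST(E') = { i, m, w }.

{ i, m, w }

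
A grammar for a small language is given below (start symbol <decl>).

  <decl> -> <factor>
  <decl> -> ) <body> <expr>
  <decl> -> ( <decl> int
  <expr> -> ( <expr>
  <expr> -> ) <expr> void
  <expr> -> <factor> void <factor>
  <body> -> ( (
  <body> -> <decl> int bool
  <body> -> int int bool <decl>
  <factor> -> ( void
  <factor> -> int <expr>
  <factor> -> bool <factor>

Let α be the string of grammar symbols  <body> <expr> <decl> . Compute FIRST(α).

{ (, ), bool, int }

Add FIRST(<body>) = { (, ), bool, int }; <body> is not nullable, stop.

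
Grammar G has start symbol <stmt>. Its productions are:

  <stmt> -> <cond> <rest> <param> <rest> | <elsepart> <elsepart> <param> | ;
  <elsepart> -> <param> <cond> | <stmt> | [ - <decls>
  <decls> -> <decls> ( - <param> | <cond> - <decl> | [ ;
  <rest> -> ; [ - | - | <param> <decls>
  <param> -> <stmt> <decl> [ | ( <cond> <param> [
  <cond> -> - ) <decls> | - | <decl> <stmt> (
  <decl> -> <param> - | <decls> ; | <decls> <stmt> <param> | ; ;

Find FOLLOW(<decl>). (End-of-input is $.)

{ $, (, -, ;, [ }

In <decls> -> <cond> - <decl>: <decl> is at the end, add FOLLOW(<decls>) = { $, (, -, ;, [ }.
In <param> -> <stmt> <decl> [: add FIRST([) = { [ }.
In <cond> -> <decl> <stmt> (: add FIRST(<stmt> () = { (, -, ;, [ }.
Union: FOLLOW(<decl>) = { $, (, -, ;, [ }.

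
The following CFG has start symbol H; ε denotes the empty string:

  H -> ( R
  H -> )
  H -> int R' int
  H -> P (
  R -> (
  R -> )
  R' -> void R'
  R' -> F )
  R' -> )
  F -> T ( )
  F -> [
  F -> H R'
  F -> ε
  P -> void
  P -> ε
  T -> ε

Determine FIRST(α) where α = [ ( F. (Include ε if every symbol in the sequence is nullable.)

{ [ }

[ is a terminal; add {[} and stop.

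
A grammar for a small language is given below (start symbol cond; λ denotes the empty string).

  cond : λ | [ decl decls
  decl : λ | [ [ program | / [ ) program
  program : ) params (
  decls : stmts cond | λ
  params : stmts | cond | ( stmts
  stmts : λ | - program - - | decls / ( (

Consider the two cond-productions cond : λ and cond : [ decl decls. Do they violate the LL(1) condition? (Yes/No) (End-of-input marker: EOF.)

No

FIRST(λ) = { λ } and FIRST([ decl decls) = { [ }.
The first is nullable but FOLLOW(cond) = { EOF, (, / } is disjoint from FIRST of the second.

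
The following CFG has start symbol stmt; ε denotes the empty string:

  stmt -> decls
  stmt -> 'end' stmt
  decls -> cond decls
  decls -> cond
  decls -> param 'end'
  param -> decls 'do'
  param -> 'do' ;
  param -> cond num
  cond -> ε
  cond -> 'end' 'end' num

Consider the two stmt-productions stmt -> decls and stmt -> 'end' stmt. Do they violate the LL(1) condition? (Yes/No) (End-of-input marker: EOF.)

Yes

FIRST(decls) = { 'do', 'end', num, ε } and FIRST('end' stmt) = { 'end' }.
Both contain 'end', so the two alternatives are not disjoint — LL(1) conflict.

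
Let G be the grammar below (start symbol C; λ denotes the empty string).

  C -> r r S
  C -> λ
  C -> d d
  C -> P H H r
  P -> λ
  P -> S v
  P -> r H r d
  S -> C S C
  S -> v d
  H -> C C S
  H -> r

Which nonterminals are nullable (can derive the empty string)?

Directly nullable (have an λ-production): C, P.
No other nonterminal has a production whose RHS symbols are all nullable.

{ C, P }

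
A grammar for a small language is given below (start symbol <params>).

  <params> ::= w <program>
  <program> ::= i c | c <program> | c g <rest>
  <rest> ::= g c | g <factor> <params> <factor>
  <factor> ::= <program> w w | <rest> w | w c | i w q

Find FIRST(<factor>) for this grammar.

{ c, g, i, w }

From <factor> ::= <program> w w: add FIRST(<program>) = { c, i }.
From <factor> ::= <rest> w: add FIRST(<rest>) = { g }.
<factor> ::= w c contributes {w}.
<factor> ::= i w q contributes {i}.
Union: FIRST(<factor>) = { c, g, i, w }.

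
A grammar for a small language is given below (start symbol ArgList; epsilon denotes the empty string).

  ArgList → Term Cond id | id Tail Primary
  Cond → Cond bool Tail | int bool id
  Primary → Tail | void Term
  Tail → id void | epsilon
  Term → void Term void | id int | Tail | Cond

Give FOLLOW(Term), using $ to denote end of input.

In ArgList → Term Cond id: add FIRST(Cond id) = { int }.
In Primary → void Term: Term is at the end, add FOLLOW(Primary) = { $ }.
In Term → void Term void: add FIRST(void) = { void }.
Union: FOLLOW(Term) = { $, int, void }.

{ $, int, void }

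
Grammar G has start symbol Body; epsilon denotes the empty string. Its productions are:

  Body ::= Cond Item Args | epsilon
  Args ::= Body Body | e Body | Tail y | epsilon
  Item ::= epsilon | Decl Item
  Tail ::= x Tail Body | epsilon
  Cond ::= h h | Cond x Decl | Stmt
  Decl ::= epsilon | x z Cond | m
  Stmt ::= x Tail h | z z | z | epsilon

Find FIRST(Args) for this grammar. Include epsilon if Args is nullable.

{ e, h, m, x, y, z, epsilon }

From Args ::= Body Body: Body, Body nullable, take FIRST(Body) ∪ FIRST(Body) = { e, h, m, x, y, z }; also epsilon since the whole RHS is nullable.
Args ::= e Body contributes {e}.
From Args ::= Tail y: Tail nullable, take FIRST(Tail) ∪ {y} = { x, y }.
Args ::= epsilon contributes epsilon.
Union: FIRST(Args) = { e, h, m, x, y, z, epsilon }.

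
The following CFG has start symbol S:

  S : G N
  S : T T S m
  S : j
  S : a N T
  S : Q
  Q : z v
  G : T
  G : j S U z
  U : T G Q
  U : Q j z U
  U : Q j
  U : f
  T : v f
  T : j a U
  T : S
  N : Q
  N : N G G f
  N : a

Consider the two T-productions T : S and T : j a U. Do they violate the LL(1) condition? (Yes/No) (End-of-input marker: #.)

Yes

FIRST(S) = { a, j, v, z } and FIRST(j a U) = { j }.
Both contain j, so the two alternatives are not disjoint — LL(1) conflict.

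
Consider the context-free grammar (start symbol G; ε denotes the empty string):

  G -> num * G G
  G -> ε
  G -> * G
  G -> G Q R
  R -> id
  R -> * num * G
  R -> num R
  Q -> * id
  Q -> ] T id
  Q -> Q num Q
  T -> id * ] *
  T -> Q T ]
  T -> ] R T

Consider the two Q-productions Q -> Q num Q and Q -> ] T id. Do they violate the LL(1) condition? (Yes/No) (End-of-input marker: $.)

Yes

FIRST(Q num Q) = { *, ] } and FIRST(] T id) = { ] }.
Both contain ], so the two alternatives are not disjoint — LL(1) conflict.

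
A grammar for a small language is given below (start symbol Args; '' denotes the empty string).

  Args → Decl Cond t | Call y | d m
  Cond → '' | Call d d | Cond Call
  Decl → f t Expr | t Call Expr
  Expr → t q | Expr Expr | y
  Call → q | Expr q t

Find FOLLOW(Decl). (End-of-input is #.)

In Args → Decl Cond t: add FIRST(Cond t) = { q, t, y }.
Union: FOLLOW(Decl) = { q, t, y }.

{ q, t, y }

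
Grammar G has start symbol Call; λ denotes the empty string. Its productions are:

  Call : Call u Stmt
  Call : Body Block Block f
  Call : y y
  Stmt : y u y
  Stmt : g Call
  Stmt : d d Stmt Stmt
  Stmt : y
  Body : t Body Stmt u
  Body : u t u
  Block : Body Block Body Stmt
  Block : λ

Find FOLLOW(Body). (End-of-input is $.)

In Call : Body Block Block f: add FIRST(Block Block f) = { f, t, u }.
In Body : t Body Stmt u: add FIRST(Stmt u) = { d, g, y }.
In Block : Body Block Body Stmt: add FIRST(Block Body Stmt) = { t, u }.
In Block : Body Block Body Stmt: add FIRST(Stmt) = { d, g, y }.
Union: FOLLOW(Body) = { d, f, g, t, u, y }.

{ d, f, g, t, u, y }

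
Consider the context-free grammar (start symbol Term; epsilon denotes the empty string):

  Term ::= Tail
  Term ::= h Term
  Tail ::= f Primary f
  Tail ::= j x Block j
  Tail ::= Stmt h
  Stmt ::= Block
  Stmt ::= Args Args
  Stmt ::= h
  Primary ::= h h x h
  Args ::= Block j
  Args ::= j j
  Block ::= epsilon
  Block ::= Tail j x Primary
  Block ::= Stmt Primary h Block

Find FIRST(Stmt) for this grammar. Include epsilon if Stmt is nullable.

{ f, h, j, epsilon }

From Stmt ::= Block: add FIRST(Block) = { f, h, j, epsilon } (including epsilon since Block is nullable).
From Stmt ::= Args Args: add FIRST(Args) = { f, h, j }.
Stmt ::= h contributes {h}.
Union: FIRST(Stmt) = { f, h, j, epsilon }.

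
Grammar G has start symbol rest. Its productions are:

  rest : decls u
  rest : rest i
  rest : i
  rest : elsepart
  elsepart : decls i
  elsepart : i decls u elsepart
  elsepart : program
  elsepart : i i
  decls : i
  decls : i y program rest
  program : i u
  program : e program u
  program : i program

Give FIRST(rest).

From rest : decls u: add FIRST(decls) = { i }.
From rest : rest i: add FIRST(rest) = { e, i }.
rest : i contributes {i}.
From rest : elsepart: add FIRST(elsepart) = { e, i }.
Union: FIRST(rest) = { e, i }.

{ e, i }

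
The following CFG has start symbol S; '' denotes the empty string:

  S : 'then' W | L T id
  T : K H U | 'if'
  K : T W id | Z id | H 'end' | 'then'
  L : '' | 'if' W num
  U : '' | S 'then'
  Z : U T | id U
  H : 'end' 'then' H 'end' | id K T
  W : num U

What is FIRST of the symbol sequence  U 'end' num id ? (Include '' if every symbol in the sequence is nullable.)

{ 'end', 'if', 'then', id }

Add FIRST(U)\{''} = { 'end', 'if', 'then', id }; U is nullable, continue.
'end' is a terminal; add {'end'} and stop.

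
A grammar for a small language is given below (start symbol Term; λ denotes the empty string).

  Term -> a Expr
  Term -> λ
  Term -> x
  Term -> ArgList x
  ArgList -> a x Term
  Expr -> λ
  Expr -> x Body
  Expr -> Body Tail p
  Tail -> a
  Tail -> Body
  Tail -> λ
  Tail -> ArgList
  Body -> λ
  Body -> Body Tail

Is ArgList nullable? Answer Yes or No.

No

Nullable nonterminals: Body, Expr, Tail, Term.
No production of ArgList has an RHS whose symbols are all nullable, so ArgList is not nullable.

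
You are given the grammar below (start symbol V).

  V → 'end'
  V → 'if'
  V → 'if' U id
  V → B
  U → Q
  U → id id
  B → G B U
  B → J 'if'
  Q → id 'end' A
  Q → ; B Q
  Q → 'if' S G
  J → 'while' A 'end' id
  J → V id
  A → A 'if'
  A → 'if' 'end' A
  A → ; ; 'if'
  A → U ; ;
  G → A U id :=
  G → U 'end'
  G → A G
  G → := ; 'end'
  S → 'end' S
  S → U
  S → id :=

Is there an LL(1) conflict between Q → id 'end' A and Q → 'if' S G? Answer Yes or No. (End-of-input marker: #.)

No

FIRST(id 'end' A) = { id } and FIRST('if' S G) = { 'if' }.
The FIRST sets are disjoint and neither alternative is nullable — no conflict.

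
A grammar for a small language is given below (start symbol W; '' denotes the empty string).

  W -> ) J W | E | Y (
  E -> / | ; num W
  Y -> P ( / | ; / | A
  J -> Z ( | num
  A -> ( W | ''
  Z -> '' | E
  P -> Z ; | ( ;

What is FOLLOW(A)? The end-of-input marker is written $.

In Y -> A: A is at the end, add FOLLOW(Y) = { ( }.
Union: FOLLOW(A) = { ( }.

{ ( }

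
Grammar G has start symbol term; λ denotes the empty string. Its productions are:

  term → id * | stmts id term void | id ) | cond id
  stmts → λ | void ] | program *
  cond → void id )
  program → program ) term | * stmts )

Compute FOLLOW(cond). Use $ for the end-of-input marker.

In term → cond id: add FIRST(id) = { id }.
Union: FOLLOW(cond) = { id }.

{ id }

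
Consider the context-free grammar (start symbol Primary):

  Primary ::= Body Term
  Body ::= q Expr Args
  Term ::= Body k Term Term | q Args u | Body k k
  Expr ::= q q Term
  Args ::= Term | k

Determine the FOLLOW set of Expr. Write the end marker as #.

In Body ::= q Expr Args: add FIRST(Args) = { k, q }.
Union: FOLLOW(Expr) = { k, q }.

{ k, q }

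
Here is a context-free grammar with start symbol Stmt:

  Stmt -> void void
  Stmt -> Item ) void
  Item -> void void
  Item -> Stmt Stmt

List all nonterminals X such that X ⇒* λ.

{ } (none)

No nonterminal has an empty production or an RHS whose symbols are all nullable.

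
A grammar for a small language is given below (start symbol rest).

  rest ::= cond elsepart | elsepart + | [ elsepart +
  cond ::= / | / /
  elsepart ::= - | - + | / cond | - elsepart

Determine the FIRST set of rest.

From rest ::= cond elsepart: add FIRST(cond) = { / }.
From rest ::= elsepart +: add FIRST(elsepart) = { -, / }.
rest ::= [ elsepart + contributes {[}.
Union: FIRST(rest) = { -, /, [ }.

{ -, /, [ }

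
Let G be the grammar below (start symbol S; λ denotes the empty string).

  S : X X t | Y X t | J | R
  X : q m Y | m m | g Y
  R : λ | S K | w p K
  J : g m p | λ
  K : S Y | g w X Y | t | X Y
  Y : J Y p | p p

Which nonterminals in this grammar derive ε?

Directly nullable (have an λ-production): R, J.
S : J with every symbol nullable, so S is nullable.
No other nonterminal has a production whose RHS symbols are all nullable.

{ J, R, S }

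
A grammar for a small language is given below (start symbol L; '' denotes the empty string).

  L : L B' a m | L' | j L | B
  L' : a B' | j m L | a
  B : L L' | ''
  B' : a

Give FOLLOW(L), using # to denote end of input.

{ #, a, j }

L is the start symbol, so # ∈ FOLLOW(L).
In L : L B' a m: add FIRST(B' a m) = { a }.
In L : j L: L is at the end, add FOLLOW(L) = { #, a, j }.
In L' : j m L: L is at the end, add FOLLOW(L') = { #, a, j }.
In B : L L': add FIRST(L') = { a, j }.
Union: FOLLOW(L) = { #, a, j }.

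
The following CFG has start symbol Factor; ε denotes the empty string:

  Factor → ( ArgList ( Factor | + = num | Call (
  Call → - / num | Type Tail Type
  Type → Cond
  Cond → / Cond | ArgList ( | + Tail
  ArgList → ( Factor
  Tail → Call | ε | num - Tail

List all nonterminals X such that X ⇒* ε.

Directly nullable (have an ε-production): Tail.
No other nonterminal has a production whose RHS symbols are all nullable.

{ Tail }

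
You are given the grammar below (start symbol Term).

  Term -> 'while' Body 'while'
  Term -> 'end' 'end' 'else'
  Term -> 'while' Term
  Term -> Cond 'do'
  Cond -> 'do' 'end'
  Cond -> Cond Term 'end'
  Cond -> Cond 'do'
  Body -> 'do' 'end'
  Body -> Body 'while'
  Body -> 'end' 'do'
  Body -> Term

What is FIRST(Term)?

Term -> 'while' Body 'while' contributes {'while'}.
Term -> 'end' 'end' 'else' contributes {'end'}.
Term -> 'while' Term contributes {'while'}.
From Term -> Cond 'do': add FIRST(Cond) = { 'do' }.
Union: FIRST(Term) = { 'do', 'end', 'while' }.

{ 'do', 'end', 'while' }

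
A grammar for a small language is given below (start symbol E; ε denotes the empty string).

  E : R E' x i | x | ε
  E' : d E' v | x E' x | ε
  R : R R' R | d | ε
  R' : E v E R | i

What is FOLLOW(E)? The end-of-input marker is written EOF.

E is the start symbol, so EOF ∈ FOLLOW(E).
In R' : E v E R: add FIRST(v E R) = { v }.
In R' : E v E R: add FIRST(R)\{ε} = { d, i, v, x }.
  Since R is nullable, also add FOLLOW(R') = { d, i, v, x }.
Union: FOLLOW(E) = { EOF, d, i, v, x }.

{ EOF, d, i, v, x }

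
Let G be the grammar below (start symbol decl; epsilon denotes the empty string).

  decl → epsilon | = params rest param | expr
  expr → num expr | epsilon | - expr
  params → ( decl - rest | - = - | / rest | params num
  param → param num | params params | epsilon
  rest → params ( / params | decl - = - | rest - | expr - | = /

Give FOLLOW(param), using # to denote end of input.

{ #, -, num }

In decl → = params rest param: param is at the end, add FOLLOW(decl) = { #, - }.
In param → param num: add FIRST(num) = { num }.
Union: FOLLOW(param) = { #, -, num }.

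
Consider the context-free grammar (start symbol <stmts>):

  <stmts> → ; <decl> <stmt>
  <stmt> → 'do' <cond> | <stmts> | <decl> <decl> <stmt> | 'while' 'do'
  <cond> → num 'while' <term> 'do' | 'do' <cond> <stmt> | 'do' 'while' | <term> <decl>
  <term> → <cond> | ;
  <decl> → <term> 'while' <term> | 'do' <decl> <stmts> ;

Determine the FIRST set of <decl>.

{ 'do', ;, num }

From <decl> → <term> 'while' <term>: add FIRST(<term>) = { 'do', ;, num }.
<decl> → 'do' <decl> <stmts> ; contributes {'do'}.
Union: FIRST(<decl>) = { 'do', ;, num }.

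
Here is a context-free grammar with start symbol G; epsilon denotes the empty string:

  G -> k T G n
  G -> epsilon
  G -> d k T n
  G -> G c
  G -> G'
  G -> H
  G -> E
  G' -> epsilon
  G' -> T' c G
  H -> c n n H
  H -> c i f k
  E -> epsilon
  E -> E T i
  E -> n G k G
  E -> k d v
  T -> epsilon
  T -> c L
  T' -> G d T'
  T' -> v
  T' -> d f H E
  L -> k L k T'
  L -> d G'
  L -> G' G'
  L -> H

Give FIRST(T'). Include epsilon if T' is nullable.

{ c, d, i, k, n, v }

From T' -> G d T': G nullable, take FIRST(G) ∪ {d} = { c, d, i, k, n, v }.
T' -> v contributes {v}.
T' -> d f H E contributes {d}.
Union: FIRST(T') = { c, d, i, k, n, v }.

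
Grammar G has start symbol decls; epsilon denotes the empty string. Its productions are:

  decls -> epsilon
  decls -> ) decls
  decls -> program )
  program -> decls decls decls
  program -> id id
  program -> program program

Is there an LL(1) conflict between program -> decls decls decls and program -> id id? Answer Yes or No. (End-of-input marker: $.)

FIRST(decls decls decls) = { ), id, epsilon } and FIRST(id id) = { id }.
Both contain id, so the two alternatives are not disjoint — LL(1) conflict.

Yes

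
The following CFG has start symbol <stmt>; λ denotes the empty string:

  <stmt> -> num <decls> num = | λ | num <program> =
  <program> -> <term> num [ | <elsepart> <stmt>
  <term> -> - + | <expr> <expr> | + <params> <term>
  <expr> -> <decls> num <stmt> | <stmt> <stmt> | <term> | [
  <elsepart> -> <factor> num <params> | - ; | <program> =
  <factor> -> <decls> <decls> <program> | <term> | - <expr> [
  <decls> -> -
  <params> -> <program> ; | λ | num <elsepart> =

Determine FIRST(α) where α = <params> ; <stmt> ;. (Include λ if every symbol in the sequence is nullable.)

Add FIRST(<params>)\{λ} = { +, -, [, num }; <params> is nullable, continue.
; is a terminal; add {;} and stop.

{ +, -, ;, [, num }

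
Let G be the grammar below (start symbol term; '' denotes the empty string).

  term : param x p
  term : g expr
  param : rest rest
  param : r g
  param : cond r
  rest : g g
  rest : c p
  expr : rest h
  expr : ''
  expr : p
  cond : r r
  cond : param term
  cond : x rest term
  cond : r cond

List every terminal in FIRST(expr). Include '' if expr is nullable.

From expr : rest h: add FIRST(rest) = { c, g }.
expr : '' contributes ''.
expr : p contributes {p}.
Union: FIRST(expr) = { c, g, p, '' }.

{ c, g, p, '' }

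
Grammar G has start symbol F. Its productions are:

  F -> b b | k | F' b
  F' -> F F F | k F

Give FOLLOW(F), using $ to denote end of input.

{ $, b, k }

F is the start symbol, so $ ∈ FOLLOW(F).
In F' -> F F F: add FIRST(F F) = { b, k }.
In F' -> F F F: add FIRST(F) = { b, k }.
In F' -> F F F: F is at the end, add FOLLOW(F') = { b }.
In F' -> k F: F is at the end, add FOLLOW(F') = { b }.
Union: FOLLOW(F) = { $, b, k }.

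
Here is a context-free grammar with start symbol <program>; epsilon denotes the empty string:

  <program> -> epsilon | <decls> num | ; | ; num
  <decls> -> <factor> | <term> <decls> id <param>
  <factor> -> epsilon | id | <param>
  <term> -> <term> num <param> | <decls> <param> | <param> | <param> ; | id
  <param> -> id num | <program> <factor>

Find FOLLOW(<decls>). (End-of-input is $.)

{ ;, id, num }

In <program> -> <decls> num: add FIRST(num) = { num }.
In <decls> -> <term> <decls> id <param>: add FIRST(id <param>) = { id }.
In <term> -> <decls> <param>: add FIRST(<param>)\{epsilon} = { ;, id, num }.
  Since <param> is nullable, also add FOLLOW(<term>) = { ;, id, num }.
Union: FOLLOW(<decls>) = { ;, id, num }.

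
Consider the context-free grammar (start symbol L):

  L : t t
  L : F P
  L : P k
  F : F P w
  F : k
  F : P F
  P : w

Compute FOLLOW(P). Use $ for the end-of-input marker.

{ $, k, w }

In L : F P: P is at the end, add FOLLOW(L) = { $ }.
In L : P k: add FIRST(k) = { k }.
In F : F P w: add FIRST(w) = { w }.
In F : P F: add FIRST(F) = { k, w }.
Union: FOLLOW(P) = { $, k, w }.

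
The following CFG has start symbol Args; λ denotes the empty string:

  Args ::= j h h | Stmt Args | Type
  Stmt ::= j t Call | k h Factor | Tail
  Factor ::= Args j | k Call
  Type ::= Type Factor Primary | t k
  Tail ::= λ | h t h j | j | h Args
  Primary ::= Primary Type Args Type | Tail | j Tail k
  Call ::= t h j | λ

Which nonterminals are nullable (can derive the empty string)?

{ Call, Primary, Stmt, Tail }

Directly nullable (have an λ-production): Tail, Call.
Primary ::= Tail with every symbol nullable, so Primary is nullable.
Stmt ::= Tail with every symbol nullable, so Stmt is nullable.
No other nonterminal has a production whose RHS symbols are all nullable.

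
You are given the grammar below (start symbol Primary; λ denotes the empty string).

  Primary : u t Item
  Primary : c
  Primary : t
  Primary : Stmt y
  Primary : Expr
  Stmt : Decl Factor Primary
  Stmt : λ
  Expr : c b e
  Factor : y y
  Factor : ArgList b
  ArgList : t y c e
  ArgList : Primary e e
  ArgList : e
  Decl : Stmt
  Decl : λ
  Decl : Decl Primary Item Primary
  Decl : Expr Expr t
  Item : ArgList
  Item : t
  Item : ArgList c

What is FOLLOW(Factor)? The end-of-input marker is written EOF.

{ c, e, t, u, y }

In Stmt : Decl Factor Primary: add FIRST(Primary) = { c, e, t, u, y }.
Union: FOLLOW(Factor) = { c, e, t, u, y }.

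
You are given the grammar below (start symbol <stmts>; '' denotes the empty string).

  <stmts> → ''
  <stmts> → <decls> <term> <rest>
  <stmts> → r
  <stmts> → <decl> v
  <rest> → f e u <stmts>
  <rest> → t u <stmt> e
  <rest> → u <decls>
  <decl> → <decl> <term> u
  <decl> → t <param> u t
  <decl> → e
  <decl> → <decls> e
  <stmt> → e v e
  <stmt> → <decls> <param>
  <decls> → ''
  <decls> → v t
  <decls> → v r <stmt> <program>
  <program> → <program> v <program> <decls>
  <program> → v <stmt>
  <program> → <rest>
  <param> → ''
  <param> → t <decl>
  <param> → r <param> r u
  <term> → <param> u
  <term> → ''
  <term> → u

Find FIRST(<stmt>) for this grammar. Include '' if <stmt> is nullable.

{ e, r, t, v, '' }

<stmt> → e v e contributes {e}.
From <stmt> → <decls> <param>: <decls>, <param> nullable, take FIRST(<decls>) ∪ FIRST(<param>) = { r, t, v }; also '' since the whole RHS is nullable.
Union: FIRST(<stmt>) = { e, r, t, v, '' }.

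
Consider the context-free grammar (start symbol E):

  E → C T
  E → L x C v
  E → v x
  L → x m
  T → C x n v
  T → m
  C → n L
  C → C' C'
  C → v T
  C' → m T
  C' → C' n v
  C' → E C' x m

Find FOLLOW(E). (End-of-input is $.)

{ $, m, n, v, x }

E is the start symbol, so $ ∈ FOLLOW(E).
In C' → E C' x m: add FIRST(C' x m) = { m, n, v, x }.
Union: FOLLOW(E) = { $, m, n, v, x }.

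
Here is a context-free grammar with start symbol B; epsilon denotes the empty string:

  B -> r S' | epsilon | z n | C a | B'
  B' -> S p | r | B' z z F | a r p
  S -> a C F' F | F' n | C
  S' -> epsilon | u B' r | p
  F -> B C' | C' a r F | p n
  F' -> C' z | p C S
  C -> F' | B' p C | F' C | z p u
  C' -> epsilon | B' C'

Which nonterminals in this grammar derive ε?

{ B, C', F, S' }

Directly nullable (have an epsilon-production): B, S', C'.
F -> B C' with every symbol nullable, so F is nullable.
No other nonterminal has a production whose RHS symbols are all nullable.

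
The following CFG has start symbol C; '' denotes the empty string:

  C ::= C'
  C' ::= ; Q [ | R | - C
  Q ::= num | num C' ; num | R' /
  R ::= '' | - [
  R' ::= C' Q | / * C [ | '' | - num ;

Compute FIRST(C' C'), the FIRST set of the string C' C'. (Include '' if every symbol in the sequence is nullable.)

Add FIRST(C')\{''} = { -, ; }; C' is nullable, continue.
Add FIRST(C')\{''} = { -, ; }; C' is nullable, continue.
Every symbol is nullable, so include ''.

{ -, ;, '' }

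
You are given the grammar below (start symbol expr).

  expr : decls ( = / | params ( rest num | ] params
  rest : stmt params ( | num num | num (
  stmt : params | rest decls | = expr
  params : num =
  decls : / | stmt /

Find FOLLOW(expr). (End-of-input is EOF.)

expr is the start symbol, so EOF ∈ FOLLOW(expr).
In stmt : = expr: expr is at the end, add FOLLOW(stmt) = { /, num }.
Union: FOLLOW(expr) = { EOF, /, num }.

{ EOF, /, num }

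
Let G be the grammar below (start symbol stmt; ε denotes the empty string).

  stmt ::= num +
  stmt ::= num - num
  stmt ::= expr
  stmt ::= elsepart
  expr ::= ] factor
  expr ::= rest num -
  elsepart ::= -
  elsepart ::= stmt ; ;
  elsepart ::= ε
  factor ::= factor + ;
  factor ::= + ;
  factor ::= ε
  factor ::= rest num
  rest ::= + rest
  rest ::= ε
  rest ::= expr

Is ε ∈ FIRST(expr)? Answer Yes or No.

No

Nullable nonterminals: elsepart, factor, rest, stmt.
No production of expr has an RHS whose symbols are all nullable, so expr is not nullable.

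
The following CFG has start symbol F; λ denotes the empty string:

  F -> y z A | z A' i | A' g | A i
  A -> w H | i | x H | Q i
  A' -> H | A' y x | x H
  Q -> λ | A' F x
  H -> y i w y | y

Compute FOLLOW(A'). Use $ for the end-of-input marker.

{ g, i, w, x, y, z }

In F -> z A' i: add FIRST(i) = { i }.
In F -> A' g: add FIRST(g) = { g }.
In A' -> A' y x: add FIRST(y x) = { y }.
In Q -> A' F x: add FIRST(F x) = { i, w, x, y, z }.
Union: FOLLOW(A') = { g, i, w, x, y, z }.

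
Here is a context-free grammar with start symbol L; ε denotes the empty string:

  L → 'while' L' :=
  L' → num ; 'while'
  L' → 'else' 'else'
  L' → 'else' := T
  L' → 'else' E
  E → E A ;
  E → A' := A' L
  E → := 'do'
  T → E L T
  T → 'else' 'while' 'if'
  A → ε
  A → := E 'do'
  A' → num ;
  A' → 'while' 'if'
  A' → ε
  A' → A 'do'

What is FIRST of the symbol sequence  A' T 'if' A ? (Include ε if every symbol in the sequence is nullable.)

{ 'do', 'else', 'while', :=, num }

Add FIRST(A')\{ε} = { 'do', 'while', :=, num }; A' is nullable, continue.
Add FIRST(T) = { 'do', 'else', 'while', :=, num }; T is not nullable, stop.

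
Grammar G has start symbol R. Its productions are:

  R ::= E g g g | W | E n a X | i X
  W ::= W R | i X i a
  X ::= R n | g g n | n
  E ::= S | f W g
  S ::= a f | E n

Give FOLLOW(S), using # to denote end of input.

In E ::= S: S is at the end, add FOLLOW(E) = { g, n }.
Union: FOLLOW(S) = { g, n }.

{ g, n }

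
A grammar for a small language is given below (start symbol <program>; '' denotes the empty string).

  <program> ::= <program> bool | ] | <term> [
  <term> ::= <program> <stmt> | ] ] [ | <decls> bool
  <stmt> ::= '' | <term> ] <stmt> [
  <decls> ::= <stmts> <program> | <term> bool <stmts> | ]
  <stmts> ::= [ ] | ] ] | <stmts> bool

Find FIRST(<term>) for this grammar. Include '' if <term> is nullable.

{ [, ] }

From <term> ::= <program> <stmt>: add FIRST(<program>) = { [, ] }.
<term> ::= ] ] [ contributes {]}.
From <term> ::= <decls> bool: add FIRST(<decls>) = { [, ] }.
Union: FIRST(<term>) = { [, ] }.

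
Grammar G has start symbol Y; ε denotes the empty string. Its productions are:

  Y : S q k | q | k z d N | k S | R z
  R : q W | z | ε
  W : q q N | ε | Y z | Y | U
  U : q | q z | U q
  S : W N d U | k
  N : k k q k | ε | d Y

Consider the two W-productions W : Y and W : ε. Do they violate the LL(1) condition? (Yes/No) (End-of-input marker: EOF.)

FIRST(Y) = { d, k, q, z } and FIRST(ε) = { ε }.
The second alternative is nullable and FOLLOW(W) = { d, k, z } shares d with FIRST of the first — conflict.

Yes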